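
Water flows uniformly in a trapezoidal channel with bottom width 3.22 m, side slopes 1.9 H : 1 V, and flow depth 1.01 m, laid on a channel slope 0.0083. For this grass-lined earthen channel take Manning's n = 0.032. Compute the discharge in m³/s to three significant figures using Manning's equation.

A = (b + z·y)·y = (3.22 + 1.9×1.01)×1.01 = 5.190 m²
P = b + 2y√(1+z²) = 3.22 + 2×1.01×√(1+1.9²) = 7.557 m
R = A/P = 5.190/7.557 = 0.6868 m
Q = (1/n)·A·R^(2/3)·S^(1/2) = (1/0.032) × 5.190 × 0.6868^(2/3) × 0.0083^(1/2) = 11.50 m³/s

11.5 m³/s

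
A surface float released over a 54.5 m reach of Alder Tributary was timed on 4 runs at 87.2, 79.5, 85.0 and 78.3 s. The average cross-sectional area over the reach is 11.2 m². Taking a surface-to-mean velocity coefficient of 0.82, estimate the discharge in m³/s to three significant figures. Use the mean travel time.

t̄ = (87.2 + 79.5 + 85.0 + 78.3) / 4 = 82.5 s
v_surface = L / t̄ = 54.5 / 82.5 = 0.6606 m/s
v_mean = 0.82 × 0.6606 = 0.5417 m/s
Q = A × v_mean = 11.2 × 0.5417 = 6.067 m³/s

6.07 m³/s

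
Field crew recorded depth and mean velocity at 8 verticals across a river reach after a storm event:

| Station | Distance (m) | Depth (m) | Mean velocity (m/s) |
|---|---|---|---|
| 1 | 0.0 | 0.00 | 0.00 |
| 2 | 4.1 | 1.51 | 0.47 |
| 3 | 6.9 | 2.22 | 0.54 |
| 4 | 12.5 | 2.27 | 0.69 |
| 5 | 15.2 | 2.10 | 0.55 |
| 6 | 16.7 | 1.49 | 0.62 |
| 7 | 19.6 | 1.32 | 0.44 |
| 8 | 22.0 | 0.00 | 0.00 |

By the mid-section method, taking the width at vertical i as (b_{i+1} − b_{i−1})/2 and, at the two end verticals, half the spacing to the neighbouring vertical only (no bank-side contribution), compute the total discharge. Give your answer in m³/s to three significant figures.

20.0 m³/s

w_2 = (6.9 − 0.0)/2 = 3.45 m; q_2 = 0.47 × 1.51 × 3.45 = 2.448 m³/s
w_3 = (12.5 − 4.1)/2 = 4.2 m; q_3 = 0.54 × 2.22 × 4.2 = 5.035 m³/s
w_4 = (15.2 − 6.9)/2 = 4.15 m; q_4 = 0.69 × 2.27 × 4.15 = 6.500 m³/s
w_5 = (16.7 − 12.5)/2 = 2.1 m; q_5 = 0.55 × 2.10 × 2.1 = 2.426 m³/s
w_6 = (19.6 − 15.2)/2 = 2.2 m; q_6 = 0.62 × 1.49 × 2.2 = 2.032 m³/s
w_7 = (22.0 − 16.7)/2 = 2.65 m; q_7 = 0.44 × 1.32 × 2.65 = 1.539 m³/s
Stations 1, 8 contribute zero (depth or velocity is 0).
Q = Σ qᵢ = 19.98 m³/s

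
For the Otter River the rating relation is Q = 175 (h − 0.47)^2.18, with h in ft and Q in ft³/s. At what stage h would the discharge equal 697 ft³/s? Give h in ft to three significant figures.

h − h₀ = (Q/C)^(1/b) = (697/175)^(1/2.18) = 1.885 ft
h = 0.47 + 1.885 = 2.355 ft

2.36 ft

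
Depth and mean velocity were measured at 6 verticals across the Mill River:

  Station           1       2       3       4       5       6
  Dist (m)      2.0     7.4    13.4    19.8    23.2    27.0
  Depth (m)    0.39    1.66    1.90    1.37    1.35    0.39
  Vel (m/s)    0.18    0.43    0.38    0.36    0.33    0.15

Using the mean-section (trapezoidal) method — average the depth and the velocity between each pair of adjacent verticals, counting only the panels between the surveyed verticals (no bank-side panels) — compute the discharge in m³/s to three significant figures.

12.3 m³/s

Panel 1-2: Δb = 5.4 m, d̄ = (0.39+1.66)/2 = 1.025, v̄ = (0.18+0.43)/2 = 0.305 → q = 5.4×1.025×0.305 = 1.688 m³/s
Panel 2-3: Δb = 6 m, d̄ = (1.66+1.90)/2 = 1.78, v̄ = (0.43+0.38)/2 = 0.405 → q = 6×1.78×0.405 = 4.325 m³/s
Panel 3-4: Δb = 6.4 m, d̄ = (1.90+1.37)/2 = 1.635, v̄ = (0.38+0.36)/2 = 0.37 → q = 6.4×1.635×0.37 = 3.872 m³/s
Panel 4-5: Δb = 3.4 m, d̄ = (1.37+1.35)/2 = 1.36, v̄ = (0.36+0.33)/2 = 0.345 → q = 3.4×1.36×0.345 = 1.595 m³/s
Panel 5-6: Δb = 3.8 m, d̄ = (1.35+0.39)/2 = 0.87, v̄ = (0.33+0.15)/2 = 0.24 → q = 3.8×0.87×0.24 = 0.7934 m³/s
Q = Σ q = 12.27 m³/s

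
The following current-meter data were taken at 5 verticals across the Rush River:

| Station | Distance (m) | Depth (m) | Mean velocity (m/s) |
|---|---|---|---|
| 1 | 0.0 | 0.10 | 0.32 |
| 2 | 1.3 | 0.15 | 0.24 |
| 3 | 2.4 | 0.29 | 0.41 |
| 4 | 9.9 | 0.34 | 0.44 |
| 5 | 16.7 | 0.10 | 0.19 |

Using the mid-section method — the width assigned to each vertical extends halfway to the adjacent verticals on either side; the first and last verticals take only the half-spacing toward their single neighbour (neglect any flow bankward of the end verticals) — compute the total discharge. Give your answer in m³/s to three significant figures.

1.71 m³/s

w_1 = (1.3 − 0.0)/2 = 0.65 m; q_1 = 0.32 × 0.10 × 0.65 = 0.02080 m³/s
w_2 = (2.4 − 0.0)/2 = 1.2 m; q_2 = 0.24 × 0.15 × 1.2 = 0.04320 m³/s
w_3 = (9.9 − 1.3)/2 = 4.3 m; q_3 = 0.41 × 0.29 × 4.3 = 0.5113 m³/s
w_4 = (16.7 − 2.4)/2 = 7.15 m; q_4 = 0.44 × 0.34 × 7.15 = 1.070 m³/s
w_5 = (16.7 − 9.9)/2 = 3.4 m; q_5 = 0.19 × 0.10 × 3.4 = 0.06460 m³/s
Q = Σ qᵢ = 1.710 m³/s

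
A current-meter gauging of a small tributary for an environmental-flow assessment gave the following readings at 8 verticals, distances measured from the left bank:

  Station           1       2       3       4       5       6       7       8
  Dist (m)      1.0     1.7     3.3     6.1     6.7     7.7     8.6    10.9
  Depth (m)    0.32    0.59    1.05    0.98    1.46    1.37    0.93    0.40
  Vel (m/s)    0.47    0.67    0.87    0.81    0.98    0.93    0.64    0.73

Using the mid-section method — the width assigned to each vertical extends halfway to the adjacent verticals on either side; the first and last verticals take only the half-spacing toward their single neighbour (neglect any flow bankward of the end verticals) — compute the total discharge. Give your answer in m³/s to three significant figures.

w_1 = (1.7 − 1.0)/2 = 0.35 m; q_1 = 0.47 × 0.32 × 0.35 = 0.05264 m³/s
w_2 = (3.3 − 1.0)/2 = 1.15 m; q_2 = 0.67 × 0.59 × 1.15 = 0.4546 m³/s
w_3 = (6.1 − 1.7)/2 = 2.2 m; q_3 = 0.87 × 1.05 × 2.2 = 2.010 m³/s
w_4 = (6.7 − 3.3)/2 = 1.7 m; q_4 = 0.81 × 0.98 × 1.7 = 1.349 m³/s
w_5 = (7.7 − 6.1)/2 = 0.8 m; q_5 = 0.98 × 1.46 × 0.8 = 1.145 m³/s
w_6 = (8.6 − 6.7)/2 = 0.95 m; q_6 = 0.93 × 1.37 × 0.95 = 1.210 m³/s
w_7 = (10.9 − 7.7)/2 = 1.6 m; q_7 = 0.64 × 0.93 × 1.6 = 0.9523 m³/s
w_8 = (10.9 − 8.6)/2 = 1.15 m; q_8 = 0.73 × 0.40 × 1.15 = 0.3358 m³/s
Q = Σ qᵢ = 7.510 m³/s

7.51 m³/s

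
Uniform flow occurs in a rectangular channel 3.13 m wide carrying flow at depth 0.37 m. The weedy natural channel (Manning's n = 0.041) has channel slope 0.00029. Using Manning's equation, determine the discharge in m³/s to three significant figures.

A = b·y = 3.13 × 0.37 = 1.158 m²
P = b + 2y = 3.13 + 2×0.37 = 3.870 m
R = A/P = 1.158/3.870 = 0.2993 m
Q = (1/n)·A·R^(2/3)·S^(1/2) = (1/0.041) × 1.158 × 0.2993^(2/3) × 0.00029^(1/2) = 0.2152 m³/s

0.215 m³/s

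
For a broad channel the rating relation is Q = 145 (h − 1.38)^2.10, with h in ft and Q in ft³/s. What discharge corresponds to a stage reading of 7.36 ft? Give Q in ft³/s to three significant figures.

Q = 145 × (7.36 − 1.38)^2.10 = 145 × 5.98^2.10 = 6201 ft³/s

6200 ft³/s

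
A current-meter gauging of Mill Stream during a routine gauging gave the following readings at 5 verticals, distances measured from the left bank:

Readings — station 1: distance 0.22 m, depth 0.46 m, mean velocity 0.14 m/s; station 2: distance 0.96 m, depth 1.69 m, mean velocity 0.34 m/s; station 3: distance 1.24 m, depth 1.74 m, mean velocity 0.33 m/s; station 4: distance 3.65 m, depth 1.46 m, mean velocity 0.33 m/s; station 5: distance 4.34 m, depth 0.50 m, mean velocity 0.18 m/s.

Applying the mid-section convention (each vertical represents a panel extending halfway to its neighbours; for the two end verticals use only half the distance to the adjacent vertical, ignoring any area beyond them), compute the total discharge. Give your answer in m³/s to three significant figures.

1.87 m³/s

w_1 = (0.96 − 0.22)/2 = 0.37 m; q_1 = 0.14 × 0.46 × 0.37 = 0.02383 m³/s
w_2 = (1.24 − 0.22)/2 = 0.51 m; q_2 = 0.34 × 1.69 × 0.51 = 0.2930 m³/s
w_3 = (3.65 − 0.96)/2 = 1.345 m; q_3 = 0.33 × 1.74 × 1.345 = 0.7723 m³/s
w_4 = (4.34 − 1.24)/2 = 1.55 m; q_4 = 0.33 × 1.46 × 1.55 = 0.7468 m³/s
w_5 = (4.34 − 3.65)/2 = 0.345 m; q_5 = 0.18 × 0.50 × 0.345 = 0.03105 m³/s
Q = Σ qᵢ = 1.867 m³/s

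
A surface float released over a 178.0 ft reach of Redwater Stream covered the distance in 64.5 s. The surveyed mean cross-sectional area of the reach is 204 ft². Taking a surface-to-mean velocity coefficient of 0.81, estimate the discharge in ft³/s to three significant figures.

v_surface = L / t̄ = 178.0 / 64.5 = 2.760 ft/s
v_mean = 0.81 × 2.760 = 2.235 ft/s
Q = A × v_mean = 204 × 2.235 = 456.0 ft³/s

456 ft³/s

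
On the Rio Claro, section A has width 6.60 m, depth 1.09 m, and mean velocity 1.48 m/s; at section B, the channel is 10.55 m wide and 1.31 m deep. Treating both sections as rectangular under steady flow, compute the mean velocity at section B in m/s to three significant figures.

Q = A₁V₁ = (6.60×1.09) × 1.48 = 10.65 m³/s
A₂ = 10.55 × 1.31 = 13.82 m²
V₂ = Q/A₂ = 10.65/13.82 = 0.7704 m/s

0.770 m/s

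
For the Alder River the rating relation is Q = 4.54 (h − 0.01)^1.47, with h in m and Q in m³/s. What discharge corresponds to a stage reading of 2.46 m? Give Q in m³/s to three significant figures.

Q = 4.54 × (2.46 − 0.01)^1.47 = 4.54 × 2.45^1.47 = 16.95 m³/s

16.9 m³/s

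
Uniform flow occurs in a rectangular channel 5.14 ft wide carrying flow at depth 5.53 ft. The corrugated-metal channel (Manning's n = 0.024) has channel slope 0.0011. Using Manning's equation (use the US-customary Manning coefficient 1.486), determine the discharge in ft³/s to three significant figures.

84.9 ft³/s

A = b·y = 5.14 × 5.53 = 28.42 ft²
P = b + 2y = 5.14 + 2×5.53 = 16.20 ft
R = A/P = 28.42/16.20 = 1.755 ft
Q = (1.486/n)·A·R^(2/3)·S^(1/2) = (1.486/0.024) × 28.42 × 1.755^(2/3) × 0.0011^(1/2) = 84.91 ft³/s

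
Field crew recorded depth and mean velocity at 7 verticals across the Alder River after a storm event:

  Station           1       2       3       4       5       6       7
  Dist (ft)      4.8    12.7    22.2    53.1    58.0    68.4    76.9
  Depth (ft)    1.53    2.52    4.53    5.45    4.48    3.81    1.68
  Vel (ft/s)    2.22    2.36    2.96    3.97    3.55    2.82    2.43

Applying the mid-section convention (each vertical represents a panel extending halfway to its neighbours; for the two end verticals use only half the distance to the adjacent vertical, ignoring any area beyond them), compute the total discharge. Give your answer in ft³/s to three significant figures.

964 ft³/s

w_1 = (12.7 − 4.8)/2 = 3.95 ft; q_1 = 2.22 × 1.53 × 3.95 = 13.42 ft³/s
w_2 = (22.2 − 4.8)/2 = 8.7 ft; q_2 = 2.36 × 2.52 × 8.7 = 51.74 ft³/s
w_3 = (53.1 − 12.7)/2 = 20.2 ft; q_3 = 2.96 × 4.53 × 20.2 = 270.9 ft³/s
w_4 = (58.0 − 22.2)/2 = 17.9 ft; q_4 = 3.97 × 5.45 × 17.9 = 387.3 ft³/s
w_5 = (68.4 − 53.1)/2 = 7.65 ft; q_5 = 3.55 × 4.48 × 7.65 = 121.7 ft³/s
w_6 = (76.9 − 58.0)/2 = 9.45 ft; q_6 = 2.82 × 3.81 × 9.45 = 101.5 ft³/s
w_7 = (76.9 − 68.4)/2 = 4.25 ft; q_7 = 2.43 × 1.68 × 4.25 = 17.35 ft³/s
Q = Σ qᵢ = 963.9 ft³/s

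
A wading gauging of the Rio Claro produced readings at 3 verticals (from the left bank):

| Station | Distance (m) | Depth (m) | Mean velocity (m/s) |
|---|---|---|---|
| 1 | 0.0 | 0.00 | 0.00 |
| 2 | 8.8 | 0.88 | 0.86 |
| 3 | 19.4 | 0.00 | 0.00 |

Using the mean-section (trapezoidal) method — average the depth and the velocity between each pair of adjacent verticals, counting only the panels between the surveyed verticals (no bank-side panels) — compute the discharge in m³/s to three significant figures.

3.67 m³/s

Panel 1-2: Δb = 8.8 m, d̄ = (0.00+0.88)/2 = 0.44, v̄ = (0.00+0.86)/2 = 0.43 → q = 8.8×0.44×0.43 = 1.665 m³/s
Panel 2-3: Δb = 10.6 m, d̄ = (0.88+0.00)/2 = 0.44, v̄ = (0.86+0.00)/2 = 0.43 → q = 10.6×0.44×0.43 = 2.006 m³/s
Q = Σ q = 3.670 m³/s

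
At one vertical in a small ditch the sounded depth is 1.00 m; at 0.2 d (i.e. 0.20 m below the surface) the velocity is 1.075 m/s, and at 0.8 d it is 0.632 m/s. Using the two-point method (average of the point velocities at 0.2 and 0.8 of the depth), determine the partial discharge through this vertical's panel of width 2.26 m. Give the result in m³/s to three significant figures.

1.93 m³/s

v̄ = (1.075 + 0.632) / 2 = 0.8535 m/s
q = v̄ × d × w = 0.8535 × 1.00 × 2.26 = 1.929 m³/s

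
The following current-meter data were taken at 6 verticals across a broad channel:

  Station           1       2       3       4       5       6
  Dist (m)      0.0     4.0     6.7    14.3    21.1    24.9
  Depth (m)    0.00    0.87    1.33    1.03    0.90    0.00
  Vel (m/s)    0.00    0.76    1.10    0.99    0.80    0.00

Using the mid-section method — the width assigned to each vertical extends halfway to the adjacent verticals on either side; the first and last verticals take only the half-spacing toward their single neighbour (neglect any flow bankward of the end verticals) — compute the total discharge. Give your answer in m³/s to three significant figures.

w_2 = (6.7 − 0.0)/2 = 3.35 m; q_2 = 0.76 × 0.87 × 3.35 = 2.215 m³/s
w_3 = (14.3 − 4.0)/2 = 5.15 m; q_3 = 1.10 × 1.33 × 5.15 = 7.534 m³/s
w_4 = (21.1 − 6.7)/2 = 7.2 m; q_4 = 0.99 × 1.03 × 7.2 = 7.342 m³/s
w_5 = (24.9 − 14.3)/2 = 5.3 m; q_5 = 0.80 × 0.90 × 5.3 = 3.816 m³/s
Stations 1, 6 contribute zero (depth or velocity is 0).
Q = Σ qᵢ = 20.91 m³/s

20.9 m³/s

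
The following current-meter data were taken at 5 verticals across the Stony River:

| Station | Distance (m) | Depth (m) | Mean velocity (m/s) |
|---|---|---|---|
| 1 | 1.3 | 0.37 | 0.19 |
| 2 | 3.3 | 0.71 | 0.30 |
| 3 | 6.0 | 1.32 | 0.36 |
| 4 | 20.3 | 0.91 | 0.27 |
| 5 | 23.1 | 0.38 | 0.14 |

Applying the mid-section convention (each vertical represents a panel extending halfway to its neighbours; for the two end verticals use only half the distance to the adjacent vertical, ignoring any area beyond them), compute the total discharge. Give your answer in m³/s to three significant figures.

6.79 m³/s

w_1 = (3.3 − 1.3)/2 = 1 m; q_1 = 0.19 × 0.37 × 1 = 0.07030 m³/s
w_2 = (6.0 − 1.3)/2 = 2.35 m; q_2 = 0.30 × 0.71 × 2.35 = 0.5006 m³/s
w_3 = (20.3 − 3.3)/2 = 8.5 m; q_3 = 0.36 × 1.32 × 8.5 = 4.039 m³/s
w_4 = (23.1 − 6.0)/2 = 8.55 m; q_4 = 0.27 × 0.91 × 8.55 = 2.101 m³/s
w_5 = (23.1 − 20.3)/2 = 1.4 m; q_5 = 0.14 × 0.38 × 1.4 = 0.07448 m³/s
Q = Σ qᵢ = 6.785 m³/s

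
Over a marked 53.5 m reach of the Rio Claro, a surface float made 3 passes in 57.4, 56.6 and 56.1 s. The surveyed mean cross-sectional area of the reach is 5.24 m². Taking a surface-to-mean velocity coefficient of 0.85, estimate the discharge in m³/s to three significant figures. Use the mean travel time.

4.20 m³/s

t̄ = (57.4 + 56.6 + 56.1) / 3 = 56.7 s
v_surface = L / t̄ = 53.5 / 56.7 = 0.9436 m/s
v_mean = 0.85 × 0.9436 = 0.8020 m/s
Q = A × v_mean = 5.24 × 0.8020 = 4.203 m³/s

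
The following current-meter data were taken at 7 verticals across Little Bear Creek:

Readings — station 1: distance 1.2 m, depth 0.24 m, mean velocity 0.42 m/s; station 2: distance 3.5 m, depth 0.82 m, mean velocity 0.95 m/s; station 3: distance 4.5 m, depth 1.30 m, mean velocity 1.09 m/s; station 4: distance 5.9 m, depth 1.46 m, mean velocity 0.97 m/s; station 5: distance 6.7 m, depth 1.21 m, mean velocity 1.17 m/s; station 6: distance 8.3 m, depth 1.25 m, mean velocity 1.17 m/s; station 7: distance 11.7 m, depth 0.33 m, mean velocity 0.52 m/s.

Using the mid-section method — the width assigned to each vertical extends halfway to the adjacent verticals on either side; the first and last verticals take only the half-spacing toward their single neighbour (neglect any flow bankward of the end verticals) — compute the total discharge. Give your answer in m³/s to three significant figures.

w_1 = (3.5 − 1.2)/2 = 1.15 m; q_1 = 0.42 × 0.24 × 1.15 = 0.1159 m³/s
w_2 = (4.5 − 1.2)/2 = 1.65 m; q_2 = 0.95 × 0.82 × 1.65 = 1.285 m³/s
w_3 = (5.9 − 3.5)/2 = 1.2 m; q_3 = 1.09 × 1.30 × 1.2 = 1.700 m³/s
w_4 = (6.7 − 4.5)/2 = 1.1 m; q_4 = 0.97 × 1.46 × 1.1 = 1.558 m³/s
w_5 = (8.3 − 5.9)/2 = 1.2 m; q_5 = 1.17 × 1.21 × 1.2 = 1.699 m³/s
w_6 = (11.7 − 6.7)/2 = 2.5 m; q_6 = 1.17 × 1.25 × 2.5 = 3.656 m³/s
w_7 = (11.7 − 8.3)/2 = 1.7 m; q_7 = 0.52 × 0.33 × 1.7 = 0.2917 m³/s
Q = Σ qᵢ = 10.31 m³/s

10.3 m³/s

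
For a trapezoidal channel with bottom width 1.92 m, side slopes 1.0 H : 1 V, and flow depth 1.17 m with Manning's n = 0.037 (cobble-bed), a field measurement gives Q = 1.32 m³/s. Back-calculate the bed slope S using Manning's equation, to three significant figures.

0.000299

A = (b + z·y)·y = (1.92 + 1.0×1.17)×1.17 = 3.615 m²
P = b + 2y√(1+z²) = 1.92 + 2×1.17×√(1+1.0²) = 5.229 m
R = A/P = 3.615/5.229 = 0.6914 m
S = (Q·n / (1·A·R^(2/3)))² = (1.32×0.037 / (1×3.615×0.7819))² = 0.0002985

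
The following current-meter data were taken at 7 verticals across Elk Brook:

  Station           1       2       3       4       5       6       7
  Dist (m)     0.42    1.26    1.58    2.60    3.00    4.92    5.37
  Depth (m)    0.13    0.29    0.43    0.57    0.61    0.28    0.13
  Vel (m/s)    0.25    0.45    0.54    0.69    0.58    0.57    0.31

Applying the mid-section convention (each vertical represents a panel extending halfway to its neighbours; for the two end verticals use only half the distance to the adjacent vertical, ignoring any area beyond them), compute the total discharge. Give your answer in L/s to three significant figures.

1130 L/s

w_1 = (1.26 − 0.42)/2 = 0.42 m; q_1 = 0.25 × 0.13 × 0.42 = 0.01365 m³/s
w_2 = (1.58 − 0.42)/2 = 0.58 m; q_2 = 0.45 × 0.29 × 0.58 = 0.07569 m³/s
w_3 = (2.60 − 1.26)/2 = 0.67 m; q_3 = 0.54 × 0.43 × 0.67 = 0.1556 m³/s
w_4 = (3.00 − 1.58)/2 = 0.71 m; q_4 = 0.69 × 0.57 × 0.71 = 0.2792 m³/s
w_5 = (4.92 − 2.60)/2 = 1.16 m; q_5 = 0.58 × 0.61 × 1.16 = 0.4104 m³/s
w_6 = (5.37 − 3.00)/2 = 1.185 m; q_6 = 0.57 × 0.28 × 1.185 = 0.1891 m³/s
w_7 = (5.37 − 4.92)/2 = 0.225 m; q_7 = 0.31 × 0.13 × 0.225 = 0.009068 m³/s
Q = Σ qᵢ = 1.133 m³/s
= 1.133 × 1000 = 1133 L/s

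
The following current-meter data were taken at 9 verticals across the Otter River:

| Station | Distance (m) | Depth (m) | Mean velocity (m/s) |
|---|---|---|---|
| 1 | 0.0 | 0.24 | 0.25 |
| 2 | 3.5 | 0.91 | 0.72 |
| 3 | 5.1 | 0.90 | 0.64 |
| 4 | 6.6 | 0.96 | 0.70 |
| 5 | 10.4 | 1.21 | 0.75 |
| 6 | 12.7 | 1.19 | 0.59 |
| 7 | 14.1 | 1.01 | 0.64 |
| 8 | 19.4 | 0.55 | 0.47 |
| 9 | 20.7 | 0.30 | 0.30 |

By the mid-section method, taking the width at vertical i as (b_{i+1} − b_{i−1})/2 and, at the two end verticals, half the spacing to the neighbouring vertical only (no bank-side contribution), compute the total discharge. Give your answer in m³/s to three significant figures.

11.6 m³/s

w_1 = (3.5 − 0.0)/2 = 1.75 m; q_1 = 0.25 × 0.24 × 1.75 = 0.1050 m³/s
w_2 = (5.1 − 0.0)/2 = 2.55 m; q_2 = 0.72 × 0.91 × 2.55 = 1.671 m³/s
w_3 = (6.6 − 3.5)/2 = 1.55 m; q_3 = 0.64 × 0.90 × 1.55 = 0.8928 m³/s
w_4 = (10.4 − 5.1)/2 = 2.65 m; q_4 = 0.70 × 0.96 × 2.65 = 1.781 m³/s
w_5 = (12.7 − 6.6)/2 = 3.05 m; q_5 = 0.75 × 1.21 × 3.05 = 2.768 m³/s
w_6 = (14.1 − 10.4)/2 = 1.85 m; q_6 = 0.59 × 1.19 × 1.85 = 1.299 m³/s
w_7 = (19.4 − 12.7)/2 = 3.35 m; q_7 = 0.64 × 1.01 × 3.35 = 2.165 m³/s
w_8 = (20.7 − 14.1)/2 = 3.3 m; q_8 = 0.47 × 0.55 × 3.3 = 0.8531 m³/s
w_9 = (20.7 − 19.4)/2 = 0.65 m; q_9 = 0.30 × 0.30 × 0.65 = 0.05850 m³/s
Q = Σ qᵢ = 11.59 m³/s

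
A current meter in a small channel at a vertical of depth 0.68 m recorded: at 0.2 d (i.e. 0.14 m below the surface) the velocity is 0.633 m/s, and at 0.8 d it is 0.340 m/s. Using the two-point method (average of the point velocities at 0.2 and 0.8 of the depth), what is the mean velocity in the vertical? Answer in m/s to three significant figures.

0.487 m/s

v̄ = (0.633 + 0.340) / 2 = 0.4865 m/s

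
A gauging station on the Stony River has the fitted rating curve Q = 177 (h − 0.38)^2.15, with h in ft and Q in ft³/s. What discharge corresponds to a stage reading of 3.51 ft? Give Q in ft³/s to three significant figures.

Q = 177 × (3.51 − 0.38)^2.15 = 177 × 3.13^2.15 = 2058 ft³/s

2060 ft³/s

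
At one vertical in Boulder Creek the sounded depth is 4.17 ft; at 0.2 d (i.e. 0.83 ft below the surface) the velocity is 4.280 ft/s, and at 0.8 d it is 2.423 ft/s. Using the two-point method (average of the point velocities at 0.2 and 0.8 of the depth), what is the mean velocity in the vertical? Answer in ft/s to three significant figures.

3.35 ft/s

v̄ = (4.280 + 2.423) / 2 = 3.352 ft/s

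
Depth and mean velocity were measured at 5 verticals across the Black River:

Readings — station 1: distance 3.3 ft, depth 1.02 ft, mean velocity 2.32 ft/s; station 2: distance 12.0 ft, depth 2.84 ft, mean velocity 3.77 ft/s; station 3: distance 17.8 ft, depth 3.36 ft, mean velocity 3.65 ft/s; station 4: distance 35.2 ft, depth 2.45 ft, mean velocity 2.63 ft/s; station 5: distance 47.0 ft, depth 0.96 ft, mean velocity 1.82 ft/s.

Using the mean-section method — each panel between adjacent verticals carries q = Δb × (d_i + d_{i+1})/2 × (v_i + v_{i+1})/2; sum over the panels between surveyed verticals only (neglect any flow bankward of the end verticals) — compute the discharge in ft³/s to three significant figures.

321 ft³/s

Panel 1-2: Δb = 8.7 ft, d̄ = (1.02+2.84)/2 = 1.93, v̄ = (2.32+3.77)/2 = 3.045 → q = 8.7×1.93×3.045 = 51.13 ft³/s
Panel 2-3: Δb = 5.8 ft, d̄ = (2.84+3.36)/2 = 3.1, v̄ = (3.77+3.65)/2 = 3.71 → q = 5.8×3.1×3.71 = 66.71 ft³/s
Panel 3-4: Δb = 17.4 ft, d̄ = (3.36+2.45)/2 = 2.905, v̄ = (3.65+2.63)/2 = 3.14 → q = 17.4×2.905×3.14 = 158.7 ft³/s
Panel 4-5: Δb = 11.8 ft, d̄ = (2.45+0.96)/2 = 1.705, v̄ = (2.63+1.82)/2 = 2.225 → q = 11.8×1.705×2.225 = 44.76 ft³/s
Q = Σ q = 321.3 ft³/s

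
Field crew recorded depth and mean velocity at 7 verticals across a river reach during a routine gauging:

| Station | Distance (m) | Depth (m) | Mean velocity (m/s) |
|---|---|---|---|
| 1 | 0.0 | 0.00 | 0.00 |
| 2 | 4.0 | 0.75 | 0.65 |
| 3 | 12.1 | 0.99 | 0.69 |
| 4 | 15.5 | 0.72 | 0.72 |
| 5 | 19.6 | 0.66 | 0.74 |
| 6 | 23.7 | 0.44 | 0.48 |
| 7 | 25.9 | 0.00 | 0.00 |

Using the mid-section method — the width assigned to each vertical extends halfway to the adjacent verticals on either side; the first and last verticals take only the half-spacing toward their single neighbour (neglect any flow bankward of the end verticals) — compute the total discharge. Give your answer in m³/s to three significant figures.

11.5 m³/s

w_2 = (12.1 − 0.0)/2 = 6.05 m; q_2 = 0.65 × 0.75 × 6.05 = 2.949 m³/s
w_3 = (15.5 − 4.0)/2 = 5.75 m; q_3 = 0.69 × 0.99 × 5.75 = 3.928 m³/s
w_4 = (19.6 − 12.1)/2 = 3.75 m; q_4 = 0.72 × 0.72 × 3.75 = 1.944 m³/s
w_5 = (23.7 − 15.5)/2 = 4.1 m; q_5 = 0.74 × 0.66 × 4.1 = 2.002 m³/s
w_6 = (25.9 − 19.6)/2 = 3.15 m; q_6 = 0.48 × 0.44 × 3.15 = 0.6653 m³/s
Stations 1, 7 contribute zero (depth or velocity is 0).
Q = Σ qᵢ = 11.49 m³/s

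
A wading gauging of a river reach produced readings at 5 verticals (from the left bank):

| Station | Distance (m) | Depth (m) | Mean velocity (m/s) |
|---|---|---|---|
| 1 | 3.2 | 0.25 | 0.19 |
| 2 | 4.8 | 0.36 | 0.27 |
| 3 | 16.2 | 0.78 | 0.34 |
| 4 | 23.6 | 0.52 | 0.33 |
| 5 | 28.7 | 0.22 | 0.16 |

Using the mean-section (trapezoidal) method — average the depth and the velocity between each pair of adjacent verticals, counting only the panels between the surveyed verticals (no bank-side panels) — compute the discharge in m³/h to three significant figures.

15000 m³/h

Panel 1-2: Δb = 1.6 m, d̄ = (0.25+0.36)/2 = 0.305, v̄ = (0.19+0.27)/2 = 0.23 → q = 1.6×0.305×0.23 = 0.1122 m³/s
Panel 2-3: Δb = 11.4 m, d̄ = (0.36+0.78)/2 = 0.57, v̄ = (0.27+0.34)/2 = 0.305 → q = 11.4×0.57×0.305 = 1.982 m³/s
Panel 3-4: Δb = 7.4 m, d̄ = (0.78+0.52)/2 = 0.65, v̄ = (0.34+0.33)/2 = 0.335 → q = 7.4×0.65×0.335 = 1.611 m³/s
Panel 4-5: Δb = 5.1 m, d̄ = (0.52+0.22)/2 = 0.37, v̄ = (0.33+0.16)/2 = 0.245 → q = 5.1×0.37×0.245 = 0.4623 m³/s
Q = Σ q = 4.168 m³/s
= 4.168 × 3600 = 15000 m³/h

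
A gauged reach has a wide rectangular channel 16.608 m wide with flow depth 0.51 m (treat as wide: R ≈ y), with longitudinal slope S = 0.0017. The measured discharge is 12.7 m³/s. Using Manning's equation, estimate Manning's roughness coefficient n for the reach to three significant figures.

A = b·y = 16.608 × 0.51 = 8.470 m²
Wide channel: R ≈ y = 0.51 m
n = (1/Q)·A·R^(2/3)·S^(1/2) = (1/12.7) × 8.470 × 0.6383 × 0.04123 = 0.01755

0.0176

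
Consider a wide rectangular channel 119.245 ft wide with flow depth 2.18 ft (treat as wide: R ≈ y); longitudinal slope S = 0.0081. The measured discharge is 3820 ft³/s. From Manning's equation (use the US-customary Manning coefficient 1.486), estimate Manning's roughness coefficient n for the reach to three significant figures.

A = b·y = 119.245 × 2.18 = 260.0 ft²
Wide channel: R ≈ y = 2.18 ft
n = (1.486/Q)·A·R^(2/3)·S^(1/2) = (1.486/3820) × 260.0 × 1.681 × 0.09000 = 0.01530

0.0153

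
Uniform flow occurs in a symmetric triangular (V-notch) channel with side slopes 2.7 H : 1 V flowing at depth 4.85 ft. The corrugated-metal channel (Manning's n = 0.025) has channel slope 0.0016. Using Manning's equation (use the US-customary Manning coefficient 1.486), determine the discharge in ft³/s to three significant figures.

A = z·y² = 2.7×4.85² = 63.51 ft²
P = 2y√(1+z²) = 2×4.85×√(1+2.7²) = 27.93 ft
R = A/P = 63.51/27.93 = 2.274 ft
Q = (1.486/n)·A·R^(2/3)·S^(1/2) = (1.486/0.025) × 63.51 × 2.274^(2/3) × 0.0016^(1/2) = 261.1 ft³/s

261 ft³/s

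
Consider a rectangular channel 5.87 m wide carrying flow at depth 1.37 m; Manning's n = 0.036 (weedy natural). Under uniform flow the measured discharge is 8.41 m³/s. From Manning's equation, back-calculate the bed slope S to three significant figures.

A = b·y = 5.87 × 1.37 = 8.042 m²
P = b + 2y = 5.87 + 2×1.37 = 8.610 m
R = A/P = 8.042/8.610 = 0.9340 m
S = (Q·n / (1·A·R^(2/3)))² = (8.41×0.036 / (1×8.042×0.9555))² = 0.001552

0.00155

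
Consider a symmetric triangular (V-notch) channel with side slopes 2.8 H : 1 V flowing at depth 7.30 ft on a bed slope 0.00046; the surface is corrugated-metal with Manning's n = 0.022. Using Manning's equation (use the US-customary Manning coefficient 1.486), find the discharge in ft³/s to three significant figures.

492 ft³/s

A = z·y² = 2.8×7.30² = 149.2 ft²
P = 2y√(1+z²) = 2×7.30×√(1+2.8²) = 43.41 ft
R = A/P = 149.2/43.41 = 3.437 ft
Q = (1.486/n)·A·R^(2/3)·S^(1/2) = (1.486/0.022) × 149.2 × 3.437^(2/3) × 0.00046^(1/2) = 492.3 ft³/s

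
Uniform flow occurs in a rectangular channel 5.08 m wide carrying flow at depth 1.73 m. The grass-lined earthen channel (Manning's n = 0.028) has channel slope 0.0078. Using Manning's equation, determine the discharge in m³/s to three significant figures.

A = b·y = 5.08 × 1.73 = 8.788 m²
P = b + 2y = 5.08 + 2×1.73 = 8.540 m
R = A/P = 8.788/8.540 = 1.029 m
Q = (1/n)·A·R^(2/3)·S^(1/2) = (1/0.028) × 8.788 × 1.029^(2/3) × 0.0078^(1/2) = 28.26 m³/s

28.3 m³/s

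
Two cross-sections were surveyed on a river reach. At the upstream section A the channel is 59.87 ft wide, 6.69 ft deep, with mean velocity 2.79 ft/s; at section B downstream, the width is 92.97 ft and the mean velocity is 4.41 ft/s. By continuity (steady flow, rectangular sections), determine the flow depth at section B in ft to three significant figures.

2.73 ft

Q = A₁V₁ = (59.87×6.69) × 2.79 = 1117 ft³/s
d₂ = Q/(b₂ V₂) = 1117/(92.97×4.41) = 2.726 ft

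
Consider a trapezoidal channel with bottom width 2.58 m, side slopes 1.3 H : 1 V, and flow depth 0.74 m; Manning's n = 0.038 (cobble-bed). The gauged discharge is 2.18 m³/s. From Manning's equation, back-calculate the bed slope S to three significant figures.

A = (b + z·y)·y = (2.58 + 1.3×0.74)×0.74 = 2.621 m²
P = b + 2y√(1+z²) = 2.58 + 2×0.74×√(1+1.3²) = 5.007 m
R = A/P = 2.621/5.007 = 0.5234 m
S = (Q·n / (1·A·R^(2/3)))² = (2.18×0.038 / (1×2.621×0.6495))² = 0.002368

0.00237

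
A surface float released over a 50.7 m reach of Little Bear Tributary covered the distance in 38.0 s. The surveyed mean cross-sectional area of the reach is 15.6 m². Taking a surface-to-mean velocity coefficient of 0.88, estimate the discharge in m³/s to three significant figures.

18.3 m³/s

v_surface = L / t̄ = 50.7 / 38 = 1.334 m/s
v_mean = 0.88 × 1.334 = 1.174 m/s
Q = A × v_mean = 15.6 × 1.174 = 18.32 m³/s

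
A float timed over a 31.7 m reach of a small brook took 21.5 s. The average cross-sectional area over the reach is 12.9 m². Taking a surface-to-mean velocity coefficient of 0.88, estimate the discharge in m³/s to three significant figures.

v_surface = L / t̄ = 31.7 / 21.5 = 1.474 m/s
v_mean = 0.88 × 1.474 = 1.297 m/s
Q = A × v_mean = 12.9 × 1.297 = 16.74 m³/s

16.7 m³/s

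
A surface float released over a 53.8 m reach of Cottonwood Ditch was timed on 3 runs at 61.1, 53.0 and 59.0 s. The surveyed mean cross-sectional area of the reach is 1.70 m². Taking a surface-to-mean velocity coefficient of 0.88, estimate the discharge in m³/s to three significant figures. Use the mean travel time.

1.39 m³/s

t̄ = (61.1 + 53.0 + 59.0) / 3 = 57.7 s
v_surface = L / t̄ = 53.8 / 57.7 = 0.9324 m/s
v_mean = 0.88 × 0.9324 = 0.8205 m/s
Q = A × v_mean = 1.70 × 0.8205 = 1.395 m³/s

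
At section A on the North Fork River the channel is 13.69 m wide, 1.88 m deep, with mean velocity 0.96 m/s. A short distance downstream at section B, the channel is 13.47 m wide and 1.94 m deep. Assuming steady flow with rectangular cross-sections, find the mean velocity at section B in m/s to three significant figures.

0.946 m/s

Q = A₁V₁ = (13.69×1.88) × 0.96 = 24.71 m³/s
A₂ = 13.47 × 1.94 = 26.13 m²
V₂ = Q/A₂ = 24.71/26.13 = 0.9455 m/s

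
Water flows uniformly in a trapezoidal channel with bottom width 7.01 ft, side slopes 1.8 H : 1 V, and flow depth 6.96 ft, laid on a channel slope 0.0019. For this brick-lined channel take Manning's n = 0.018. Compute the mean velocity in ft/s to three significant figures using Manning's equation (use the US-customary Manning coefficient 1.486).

A = (b + z·y)·y = (7.01 + 1.8×6.96)×6.96 = 136.0 ft²
P = b + 2y√(1+z²) = 7.01 + 2×6.96×√(1+1.8²) = 35.67 ft
R = A/P = 136.0/35.67 = 3.812 ft
Q = (1.486/n)·A·R^(2/3)·S^(1/2) = (1.486/0.018) × 136.0 × 3.812^(2/3) × 0.0019^(1/2) = 1194 ft³/s
V = Q/A = 1194/136.0 = 8.781 ft/s

8.78 ft/s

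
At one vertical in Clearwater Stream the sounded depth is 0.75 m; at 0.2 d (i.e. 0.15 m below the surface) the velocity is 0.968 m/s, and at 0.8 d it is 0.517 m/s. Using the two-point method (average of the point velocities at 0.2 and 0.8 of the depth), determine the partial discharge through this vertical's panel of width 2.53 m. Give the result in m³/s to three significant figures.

v̄ = (0.968 + 0.517) / 2 = 0.7425 m/s
q = v̄ × d × w = 0.7425 × 0.75 × 2.53 = 1.409 m³/s

1.41 m³/s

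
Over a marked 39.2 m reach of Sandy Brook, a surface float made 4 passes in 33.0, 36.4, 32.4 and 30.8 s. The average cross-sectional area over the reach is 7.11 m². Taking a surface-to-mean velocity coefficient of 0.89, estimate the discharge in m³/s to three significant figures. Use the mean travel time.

7.48 m³/s

t̄ = (33.0 + 36.4 + 32.4 + 30.8) / 4 = 33.15 s
v_surface = L / t̄ = 39.2 / 33.15 = 1.183 m/s
v_mean = 0.89 × 1.183 = 1.052 m/s
Q = A × v_mean = 7.11 × 1.052 = 7.483 m³/s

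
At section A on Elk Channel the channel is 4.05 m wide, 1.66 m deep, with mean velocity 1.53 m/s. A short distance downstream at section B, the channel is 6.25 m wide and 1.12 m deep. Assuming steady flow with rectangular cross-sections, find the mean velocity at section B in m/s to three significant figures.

Q = A₁V₁ = (4.05×1.66) × 1.53 = 10.29 m³/s
A₂ = 6.25 × 1.12 = 7.000 m²
V₂ = Q/A₂ = 10.29/7.000 = 1.469 m/s

1.47 m/s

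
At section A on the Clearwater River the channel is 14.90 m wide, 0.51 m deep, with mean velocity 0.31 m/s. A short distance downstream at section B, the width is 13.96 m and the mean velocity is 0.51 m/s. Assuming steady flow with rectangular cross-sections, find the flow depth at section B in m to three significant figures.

Q = A₁V₁ = (14.90×0.51) × 0.31 = 2.356 m³/s
d₂ = Q/(b₂ V₂) = 2.356/(13.96×0.51) = 0.3309 m

0.331 m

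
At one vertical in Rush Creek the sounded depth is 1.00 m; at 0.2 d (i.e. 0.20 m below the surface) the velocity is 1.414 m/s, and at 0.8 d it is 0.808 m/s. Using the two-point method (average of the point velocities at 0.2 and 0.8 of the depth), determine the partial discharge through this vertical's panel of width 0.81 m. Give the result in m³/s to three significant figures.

v̄ = (1.414 + 0.808) / 2 = 1.111 m/s
q = v̄ × d × w = 1.111 × 1.00 × 0.81 = 0.8999 m³/s

0.900 m³/s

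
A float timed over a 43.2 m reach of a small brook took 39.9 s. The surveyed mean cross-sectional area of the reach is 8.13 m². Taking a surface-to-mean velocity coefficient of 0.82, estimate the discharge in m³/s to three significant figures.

v_surface = L / t̄ = 43.2 / 39.9 = 1.083 m/s
v_mean = 0.82 × 1.083 = 0.8878 m/s
Q = A × v_mean = 8.13 × 0.8878 = 7.218 m³/s

7.22 m³/s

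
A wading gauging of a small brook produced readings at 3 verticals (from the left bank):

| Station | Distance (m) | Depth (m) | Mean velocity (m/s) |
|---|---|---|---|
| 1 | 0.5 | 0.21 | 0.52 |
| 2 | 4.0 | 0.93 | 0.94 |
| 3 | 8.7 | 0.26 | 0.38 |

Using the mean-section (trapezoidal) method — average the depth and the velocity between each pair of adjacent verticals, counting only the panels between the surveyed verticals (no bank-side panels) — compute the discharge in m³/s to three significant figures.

Panel 1-2: Δb = 3.5 m, d̄ = (0.21+0.93)/2 = 0.57, v̄ = (0.52+0.94)/2 = 0.73 → q = 3.5×0.57×0.73 = 1.456 m³/s
Panel 2-3: Δb = 4.7 m, d̄ = (0.93+0.26)/2 = 0.595, v̄ = (0.94+0.38)/2 = 0.66 → q = 4.7×0.595×0.66 = 1.846 m³/s
Q = Σ q = 3.302 m³/s

3.30 m³/s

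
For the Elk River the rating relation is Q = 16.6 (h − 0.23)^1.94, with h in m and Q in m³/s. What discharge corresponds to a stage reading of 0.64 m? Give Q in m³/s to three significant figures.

2.94 m³/s

Q = 16.6 × (0.64 − 0.23)^1.94 = 16.6 × 0.41^1.94 = 2.944 m³/s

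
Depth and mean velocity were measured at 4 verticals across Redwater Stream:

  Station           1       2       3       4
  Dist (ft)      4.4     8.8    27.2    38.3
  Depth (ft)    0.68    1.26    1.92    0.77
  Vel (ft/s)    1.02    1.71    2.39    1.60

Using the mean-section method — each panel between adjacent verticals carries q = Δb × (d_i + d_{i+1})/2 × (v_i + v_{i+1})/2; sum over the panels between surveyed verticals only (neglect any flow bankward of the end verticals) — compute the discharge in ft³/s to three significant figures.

Panel 1-2: Δb = 4.4 ft, d̄ = (0.68+1.26)/2 = 0.97, v̄ = (1.02+1.71)/2 = 1.365 → q = 4.4×0.97×1.365 = 5.826 ft³/s
Panel 2-3: Δb = 18.4 ft, d̄ = (1.26+1.92)/2 = 1.59, v̄ = (1.71+2.39)/2 = 2.05 → q = 18.4×1.59×2.05 = 59.97 ft³/s
Panel 3-4: Δb = 11.1 ft, d̄ = (1.92+0.77)/2 = 1.345, v̄ = (2.39+1.60)/2 = 1.995 → q = 11.1×1.345×1.995 = 29.78 ft³/s
Q = Σ q = 95.58 ft³/s

95.6 ft³/s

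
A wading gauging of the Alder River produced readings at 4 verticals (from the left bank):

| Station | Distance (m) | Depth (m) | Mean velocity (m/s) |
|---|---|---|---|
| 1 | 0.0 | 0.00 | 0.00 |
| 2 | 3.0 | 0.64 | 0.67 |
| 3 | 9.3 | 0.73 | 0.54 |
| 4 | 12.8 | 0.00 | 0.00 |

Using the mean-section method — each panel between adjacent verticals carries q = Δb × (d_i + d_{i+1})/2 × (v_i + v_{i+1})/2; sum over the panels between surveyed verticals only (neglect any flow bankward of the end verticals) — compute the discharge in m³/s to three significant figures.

Panel 1-2: Δb = 3 m, d̄ = (0.00+0.64)/2 = 0.32, v̄ = (0.00+0.67)/2 = 0.335 → q = 3×0.32×0.335 = 0.3216 m³/s
Panel 2-3: Δb = 6.3 m, d̄ = (0.64+0.73)/2 = 0.685, v̄ = (0.67+0.54)/2 = 0.605 → q = 6.3×0.685×0.605 = 2.611 m³/s
Panel 3-4: Δb = 3.5 m, d̄ = (0.73+0.00)/2 = 0.365, v̄ = (0.54+0.00)/2 = 0.27 → q = 3.5×0.365×0.27 = 0.3449 m³/s
Q = Σ q = 3.277 m³/s

3.28 m³/s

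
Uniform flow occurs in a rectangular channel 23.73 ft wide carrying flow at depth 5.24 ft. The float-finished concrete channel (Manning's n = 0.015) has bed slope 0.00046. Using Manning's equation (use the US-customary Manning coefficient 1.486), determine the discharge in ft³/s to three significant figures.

A = b·y = 23.73 × 5.24 = 124.3 ft²
P = b + 2y = 23.73 + 2×5.24 = 34.21 ft
R = A/P = 124.3/34.21 = 3.635 ft
Q = (1.486/n)·A·R^(2/3)·S^(1/2) = (1.486/0.015) × 124.3 × 3.635^(2/3) × 0.00046^(1/2) = 624.6 ft³/s

625 ft³/s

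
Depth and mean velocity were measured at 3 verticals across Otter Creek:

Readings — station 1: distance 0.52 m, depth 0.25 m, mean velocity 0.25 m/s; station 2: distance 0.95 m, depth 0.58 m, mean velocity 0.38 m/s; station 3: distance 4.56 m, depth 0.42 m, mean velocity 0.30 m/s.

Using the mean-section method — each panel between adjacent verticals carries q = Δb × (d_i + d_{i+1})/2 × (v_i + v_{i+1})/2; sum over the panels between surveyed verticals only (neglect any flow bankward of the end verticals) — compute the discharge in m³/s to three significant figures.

Panel 1-2: Δb = 0.43 m, d̄ = (0.25+0.58)/2 = 0.415, v̄ = (0.25+0.38)/2 = 0.315 → q = 0.43×0.415×0.315 = 0.05621 m³/s
Panel 2-3: Δb = 3.61 m, d̄ = (0.58+0.42)/2 = 0.5, v̄ = (0.38+0.30)/2 = 0.34 → q = 3.61×0.5×0.34 = 0.6137 m³/s
Q = Σ q = 0.6699 m³/s

0.670 m³/s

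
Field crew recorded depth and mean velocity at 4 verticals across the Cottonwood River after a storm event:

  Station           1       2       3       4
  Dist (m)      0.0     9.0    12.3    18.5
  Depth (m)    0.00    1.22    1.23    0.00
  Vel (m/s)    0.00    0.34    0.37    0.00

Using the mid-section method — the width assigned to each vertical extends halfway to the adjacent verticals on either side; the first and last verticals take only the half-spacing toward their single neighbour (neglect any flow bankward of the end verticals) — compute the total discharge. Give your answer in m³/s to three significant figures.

w_2 = (12.3 − 0.0)/2 = 6.15 m; q_2 = 0.34 × 1.22 × 6.15 = 2.551 m³/s
w_3 = (18.5 − 9.0)/2 = 4.75 m; q_3 = 0.37 × 1.23 × 4.75 = 2.162 m³/s
Stations 1, 4 contribute zero (depth or velocity is 0).
Q = Σ qᵢ = 4.713 m³/s

4.71 m³/s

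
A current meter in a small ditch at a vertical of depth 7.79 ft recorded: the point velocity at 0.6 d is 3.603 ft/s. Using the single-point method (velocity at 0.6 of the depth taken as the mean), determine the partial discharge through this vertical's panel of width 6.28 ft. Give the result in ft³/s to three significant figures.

v̄ = v₀.₆ = 3.603 ft/s
q = v̄ × d × w = 3.603 × 7.79 × 6.28 = 176.3 ft³/s

176 ft³/s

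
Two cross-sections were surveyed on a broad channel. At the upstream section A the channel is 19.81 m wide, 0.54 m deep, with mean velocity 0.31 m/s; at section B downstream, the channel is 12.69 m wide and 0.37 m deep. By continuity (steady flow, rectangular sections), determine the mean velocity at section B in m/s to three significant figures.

0.706 m/s

Q = A₁V₁ = (19.81×0.54) × 0.31 = 3.316 m³/s
A₂ = 12.69 × 0.37 = 4.695 m²
V₂ = Q/A₂ = 3.316/4.695 = 0.7063 m/s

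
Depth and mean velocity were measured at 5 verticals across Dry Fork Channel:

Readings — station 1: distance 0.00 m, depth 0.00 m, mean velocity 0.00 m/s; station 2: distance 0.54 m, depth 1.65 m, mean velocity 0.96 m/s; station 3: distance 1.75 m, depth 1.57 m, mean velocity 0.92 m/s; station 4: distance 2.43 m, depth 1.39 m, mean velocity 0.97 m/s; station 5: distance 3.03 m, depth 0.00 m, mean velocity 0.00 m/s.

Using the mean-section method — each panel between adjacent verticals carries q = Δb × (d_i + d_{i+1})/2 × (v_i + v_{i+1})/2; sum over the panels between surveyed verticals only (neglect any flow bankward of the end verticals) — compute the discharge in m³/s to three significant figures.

Panel 1-2: Δb = 0.54 m, d̄ = (0.00+1.65)/2 = 0.825, v̄ = (0.00+0.96)/2 = 0.48 → q = 0.54×0.825×0.48 = 0.2138 m³/s
Panel 2-3: Δb = 1.21 m, d̄ = (1.65+1.57)/2 = 1.61, v̄ = (0.96+0.92)/2 = 0.94 → q = 1.21×1.61×0.94 = 1.831 m³/s
Panel 3-4: Δb = 0.68 m, d̄ = (1.57+1.39)/2 = 1.48, v̄ = (0.92+0.97)/2 = 0.945 → q = 0.68×1.48×0.945 = 0.9510 m³/s
Panel 4-5: Δb = 0.6 m, d̄ = (1.39+0.00)/2 = 0.695, v̄ = (0.97+0.00)/2 = 0.485 → q = 0.6×0.695×0.485 = 0.2022 m³/s
Q = Σ q = 3.198 m³/s

3.20 m³/s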